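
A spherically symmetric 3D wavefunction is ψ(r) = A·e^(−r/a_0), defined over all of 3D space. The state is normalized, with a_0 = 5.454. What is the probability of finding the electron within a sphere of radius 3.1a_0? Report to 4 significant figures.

P = ∫ |ψ|² 4πr² dr over r ≤ 3.1a_0.
The full normalization integral is A²·[π·a_0^3] = 1, fixing A².
Let u = r/a_0; then A², 4π and the length scale all cancel, so P = ∫_{0}^{3.1} u^2·e^(-2·u) du ÷ ∫_{0}^{∞} u^2·e^(-2·u) du.
Using ∫ u^2·e^(-2·u) du = -(2·u^2 + 2·u + 1)·e^(-2·u)/4, the numerator is 1/4 - 1321·e^(-31/5)/200 and the denominator is 1/4.
Taking the ratio yields P = 0.94638.

P ≈ 0.9464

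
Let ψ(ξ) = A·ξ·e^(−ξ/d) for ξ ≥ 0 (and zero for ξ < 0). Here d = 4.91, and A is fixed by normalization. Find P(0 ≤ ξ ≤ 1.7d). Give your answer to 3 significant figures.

|ψ|² is the probability density, so P = ∫_{0}^{1.7d} |ψ|² dξ.
The normalization integral ∫|ψ|²dξ over the whole domain equals d^3/4·A², and A² cancels in the ratio.
Let u = ξ/d; then A² and the length scale cancel, so P = ∫_{0}^{1.7} u^2·e^(-2·u) du ÷ ∫_{0}^{∞} u^2·e^(-2·u) du.
Using ∫ u^2·e^(-2·u) du = -(2·u^2 + 2·u + 1)·e^(-2·u)/4, the numerator is 1/4 - 509·e^(-17/5)/200 and the denominator is 1/4.
Evaluating gives P = 0.6603.

P ≈ 0.660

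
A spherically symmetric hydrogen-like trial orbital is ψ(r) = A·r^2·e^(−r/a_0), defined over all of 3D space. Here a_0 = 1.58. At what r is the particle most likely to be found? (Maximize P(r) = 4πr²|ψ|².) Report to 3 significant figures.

Differentiate P(r) = 4πr²|ψ|² with respect to r and set to zero.
This gives r = 3·a_0.
With a_0 = 1.58, the most probable radial distance is 4.740.

r ≈ 4.74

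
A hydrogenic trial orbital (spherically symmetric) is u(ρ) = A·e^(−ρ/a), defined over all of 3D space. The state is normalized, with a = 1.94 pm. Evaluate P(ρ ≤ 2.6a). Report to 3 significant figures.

Integrate the radial probability density 4πρ²|u|² over ρ ≤ 2.6a.
A² is fixed by ∫₀^∞ 4πρ²|u|² dρ = 1, i.e. A² = (π·a^3)^(−1).
Let t = ρ/a; then A², 4π and the length scale all cancel, so P = ∫_{0}^{2.6} t^2·e^(-2·t) dt ÷ ∫_{0}^{∞} t^2·e^(-2·t) dt.
An antiderivative of t^2·e^(-2·t) is -(2·t^2 + 2·t + 1)·e^(-2·t)/4; evaluating from 0 to 2.6 gives 1/4 - 493·e^(-26/5)/100, while the full integral is 1/4.
The region integral divided by the full integral gives P = 0.8912.

P ≈ 0.891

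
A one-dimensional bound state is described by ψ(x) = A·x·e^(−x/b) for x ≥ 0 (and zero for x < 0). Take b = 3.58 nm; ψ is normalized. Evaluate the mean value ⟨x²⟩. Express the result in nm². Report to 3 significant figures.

⟨x^2⟩ ≈ 38.4 nm^2

⟨x²⟩ = ∫ x^2 |ψ|² dx over the full domain.
With ∫₀^∞ x^4 e^(−αx) dx = 4!/α^5, since the A² factors cancel between numerator and denominator, ⟨x²⟩ = 3·b^2.
With b = 3.58, ⟨x^2⟩ = 38.45.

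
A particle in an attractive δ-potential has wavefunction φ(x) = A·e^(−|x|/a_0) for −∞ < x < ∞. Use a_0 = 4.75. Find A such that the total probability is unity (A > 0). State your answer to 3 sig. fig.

Require ∫ |φ|² dx = 1 over the whole domain.
With ∫₀^∞ x^0 e^(−αx) dx = 0!/α^1, ∫|φ|² dx = A²·(a_0).
Setting this equal to 1 gives A² = 1/(a_0).
Substituting a_0 = 4.75 gives A² = 0.2105, so A = 0.4588.

A ≈ 0.459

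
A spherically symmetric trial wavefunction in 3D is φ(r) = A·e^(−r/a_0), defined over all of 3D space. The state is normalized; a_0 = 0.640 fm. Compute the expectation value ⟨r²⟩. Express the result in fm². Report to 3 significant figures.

⟨r^2⟩ ≈ 1.23 fm^2

By definition ⟨r²⟩ = ∫ r^2 |φ(r)|² 4πr² dr.
With ∫₀^∞ r^4 e^(−αr) dr = 4!/α^5, evaluating both integrals, ⟨r²⟩ = 3·a_0^2.
With a_0 = 0.640, ⟨r^2⟩ = 1.229.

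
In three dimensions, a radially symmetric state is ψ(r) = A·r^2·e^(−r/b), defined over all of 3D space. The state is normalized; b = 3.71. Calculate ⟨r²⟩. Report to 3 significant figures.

⟨r^2⟩ ≈ 193

By definition ⟨r²⟩ = ∫ r^2 |ψ(r)|² 4πr² dr.
Recall ∫₀^∞ r^m e^(−r/β) dr = m!·β^(m+1), the ratio of the moment integral to the normalization integral gives ⟨r²⟩ = 14·b^2.
With b = 3.71, ⟨r^2⟩ = 192.7.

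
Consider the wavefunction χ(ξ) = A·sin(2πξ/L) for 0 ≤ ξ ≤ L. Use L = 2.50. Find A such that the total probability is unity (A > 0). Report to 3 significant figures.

A ≈ 0.894

Require ∫ |χ|² dξ = 1 over the whole domain.
Using sin²θ = (1 − cos 2θ)/2, ∫|χ|² dξ = A²·(L/2).
Hence A² = 1/[L/2].
With L = 2.50: A² = 0.8000 and A = 0.8944.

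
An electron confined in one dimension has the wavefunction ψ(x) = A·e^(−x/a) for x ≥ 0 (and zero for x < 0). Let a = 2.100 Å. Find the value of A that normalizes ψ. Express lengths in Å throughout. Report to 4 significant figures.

The normalization condition is ∫|ψ|² dx = 1 from 0 to ∞.
Carrying out the integral gives A² · a/2.
Hence A² = 1/[a/2].
Plugging in a = 2.100 yields A = 0.97590.

A ≈ 0.9759 Å^(-1/2)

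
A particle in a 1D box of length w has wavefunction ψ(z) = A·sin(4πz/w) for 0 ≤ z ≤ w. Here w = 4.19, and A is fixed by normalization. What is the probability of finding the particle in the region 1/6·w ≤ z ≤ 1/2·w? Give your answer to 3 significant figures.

P ≈ 0.299

P = ∫_{1/6·w}^{1/2·w} |ψ(z)|² dz.
With A² fixed by ∫|ψ|² = 1, i.e. A² = (w/2)^(−1), substitute and integrate.
Substituting u = z/w, A² and the length scale cancel in the ratio: P = ∫_{1/6}^{1/2} sin(4·π·u)^2 du / ∫_{0}^{1} sin(4·π·u)^2 du.
With ∫ sin(4·π·u)^2 du = u/2 - sin(4·π·u)·cos(4·π·u)/(8·π) + C, the region integral is -√(3)/(32·π) + 1/6 and the full one is 1/2.
Evaluating gives P = (-√(3)/16 + π/3)/π.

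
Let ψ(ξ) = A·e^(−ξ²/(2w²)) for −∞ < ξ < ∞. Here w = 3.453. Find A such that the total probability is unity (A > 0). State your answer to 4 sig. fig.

A ≈ 0.4042

Normalization requires ∫|ψ|² dξ = 1, integrated from −∞ to ∞.
Using the Gaussian integral ∫_{−∞}^{∞} e^(−αξ²) dξ = √(π/α), ∫|ψ|² dξ = A²·(√(π)·w).
Hence A² = 1/[√(π)·w].
Substituting w = 3.453 gives A² = 0.16339, so A = 0.40422.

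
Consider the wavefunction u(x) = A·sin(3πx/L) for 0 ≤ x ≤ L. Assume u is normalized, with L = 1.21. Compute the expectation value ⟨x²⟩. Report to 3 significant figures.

By definition ⟨x²⟩ = ∫ x^2 |u(x)|² dx.
With ∫₀^L sin²(nπx/L) dx = L/2, evaluating both integrals, ⟨x²⟩ = -L^2/(18·π^2) + L^2/3.
With L = 1.21, ⟨x^2⟩ = 0.4798.

⟨x^2⟩ ≈ 0.480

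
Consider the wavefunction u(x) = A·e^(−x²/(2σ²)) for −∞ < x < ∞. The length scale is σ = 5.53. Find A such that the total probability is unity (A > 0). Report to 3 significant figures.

Require ∫ |u|² dx = 1 over the whole domain.
∫|u|² dx = A²·(√(π)·σ).
Setting this equal to 1 gives A² = 1/(√(π)·σ).
Plugging in σ = 5.53 yields A = 0.3194.

A ≈ 0.319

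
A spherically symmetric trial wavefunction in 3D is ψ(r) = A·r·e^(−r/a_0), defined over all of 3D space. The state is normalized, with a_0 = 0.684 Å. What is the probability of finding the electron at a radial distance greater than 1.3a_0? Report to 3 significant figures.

P ≈ 0.877

Integrate the radial probability density 4πr²|ψ|² over r > 1.3a_0.
Normalization gives A² = 1/(3·π·a_0^5).
In terms of u = r/a_0 (A², 4π and the length scale all cancel between numerator and denominator), P = [∫_{1.3}^{∞} u^4·e^(-2·u) du] / [∫_{0}^{∞} u^4·e^(-2·u) du].
Using ∫ u^4·e^(-2·u) du = -(u^4/2 + u^3 + 3·u^2/2 + 3·u/2 + 3/4)·e^(-2·u), the numerator is ≈ 0.65807 and the denominator is 3/4.
The region integral divided by the full integral gives P = 0.8774.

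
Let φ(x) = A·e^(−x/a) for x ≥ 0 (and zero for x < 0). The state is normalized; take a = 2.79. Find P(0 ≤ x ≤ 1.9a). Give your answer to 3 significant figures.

|φ|² is the probability density, so P = ∫_{0}^{1.9a} |φ|² dx.
With A² fixed by ∫|φ|² = 1, i.e. A² = (a/2)^(−1), substitute and integrate.
In terms of u = x/a (A² and the length scale cancel between numerator and denominator), P = [∫_{0}^{1.9} e^(-2·u) du] / [∫_{0}^{∞} e^(-2·u) du].
Using ∫ e^(-2·u) du = -e^(-2·u)/2, the numerator is 1/2 - e^(-19/5)/2 and the denominator is 1/2.
The result is P = 0.9776.

P ≈ 0.978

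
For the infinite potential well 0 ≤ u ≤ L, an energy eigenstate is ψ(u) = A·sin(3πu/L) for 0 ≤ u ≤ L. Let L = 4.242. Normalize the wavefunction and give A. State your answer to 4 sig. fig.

A ≈ 0.6866

The normalization condition is ∫|ψ|² du = 1 from 0 to L.
Using sin²θ = (1 − cos 2θ)/2, carrying out the integral gives A² · L/2.
So A² = (L/2)^(−1).
Substituting L = 4.242 gives A² = 0.47148, so A = 0.68664.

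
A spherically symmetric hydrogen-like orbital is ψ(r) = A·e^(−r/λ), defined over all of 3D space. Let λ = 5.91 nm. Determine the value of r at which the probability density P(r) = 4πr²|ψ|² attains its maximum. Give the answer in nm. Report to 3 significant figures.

The maximum of P(r) = 4πr²|ψ|² occurs where its derivative vanishes.
This gives r = λ.
With λ = 5.91, the most probable radial distance is 5.910 nm.

r ≈ 5.91 nm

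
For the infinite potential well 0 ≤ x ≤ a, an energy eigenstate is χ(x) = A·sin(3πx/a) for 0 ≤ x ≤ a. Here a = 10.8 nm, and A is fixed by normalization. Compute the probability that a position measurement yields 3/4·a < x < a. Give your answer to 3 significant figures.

P = ∫_{3/4·a}^{a} |χ(x)|² dx.
With A² fixed by ∫|χ|² = 1, i.e. A² = (a/2)^(−1), substitute and integrate.
Substituting u = x/a, A² and the length scale cancel in the ratio: P = ∫_{3/4}^{1} sin(3·π·u)^2 du / ∫_{0}^{1} sin(3·π·u)^2 du.
Using ∫ sin(3·π·u)^2 du = u/2 - sin(6·π·u)/(12·π), the numerator is 1/(12·π) + 1/8 and the denominator is 1/2.
Taking the ratio, P = (2 + 3·π)/(12·π).

P ≈ 0.303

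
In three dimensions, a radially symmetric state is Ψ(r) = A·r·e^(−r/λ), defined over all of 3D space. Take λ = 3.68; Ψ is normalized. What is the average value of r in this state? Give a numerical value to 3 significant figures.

The expectation value is the |Ψ|²-weighted average of r: ∫ r|Ψ|² 4πr² dr.
Since the A² factors cancel between numerator and denominator, ⟨r⟩ = 5·λ/2.
With λ = 3.68, ⟨r⟩ = 9.200.

⟨r⟩ ≈ 9.20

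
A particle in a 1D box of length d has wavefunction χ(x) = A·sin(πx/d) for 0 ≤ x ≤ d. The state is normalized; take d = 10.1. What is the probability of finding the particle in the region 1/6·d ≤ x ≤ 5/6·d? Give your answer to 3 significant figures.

P ≈ 0.942

The probability is P = ∫ |χ|² dx over [1/6·d, 5/6·d].
The normalization integral ∫|χ|²dx over the whole domain equals d/2·A², and A² cancels in the ratio.
Substituting u = x/d, A² and the length scale cancel in the ratio: P = ∫_{1/6}^{5/6} sin(π·u)^2 du / ∫_{0}^{1} sin(π·u)^2 du.
An antiderivative of sin(π·u)^2 is u/2 - sin(2·π·u)/(4·π); evaluating from 1/6 to 5/6 gives √(3)/(4·π) + 1/3, while the full integral is 1/2.
Evaluating gives P = √(3)/(2·π) + 2/3.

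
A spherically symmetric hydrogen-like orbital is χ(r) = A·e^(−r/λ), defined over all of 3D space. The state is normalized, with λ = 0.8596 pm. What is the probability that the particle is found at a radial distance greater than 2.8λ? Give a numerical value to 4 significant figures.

P = ∫ |χ|² 4πr² dr over r > 2.8λ.
A² is fixed by ∫₀^∞ 4πr²|χ|² dr = 1, i.e. A² = (π·λ^3)^(−1).
Substituting u = r/λ, A², 4π and the length scale all cancel in the ratio: P = ∫_{2.8}^{∞} u^2·e^(-2·u) du / ∫_{0}^{∞} u^2·e^(-2·u) du.
With ∫ u^2·e^(-2·u) du = -(2·u^2 + 2·u + 1)·e^(-2·u)/4 + C, the region integral is 557·e^(-28/5)/100 and the full one is 1/4.
Taking the ratio yields P = 0.082388.

P ≈ 0.08239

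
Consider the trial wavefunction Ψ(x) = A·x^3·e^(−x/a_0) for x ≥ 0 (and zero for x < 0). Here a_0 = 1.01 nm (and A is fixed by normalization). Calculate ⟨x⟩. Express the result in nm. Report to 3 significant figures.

By definition ⟨x⟩ = ∫ x |Ψ(x)|² dx.
Recall ∫₀^∞ x^m e^(−x/β) dx = m!·β^(m+1), the ratio of the moment integral to the normalization integral gives ⟨x⟩ = 7·a_0/2.
Putting a_0 = 1.01 gives 3.535.

⟨x⟩ ≈ 3.54 nm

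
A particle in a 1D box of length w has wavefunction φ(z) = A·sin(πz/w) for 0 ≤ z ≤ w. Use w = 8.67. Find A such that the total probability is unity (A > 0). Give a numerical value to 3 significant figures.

Normalization requires ∫|φ|² dz = 1, integrated from 0 to w.
With ∫₀^w sin²(nπz/w) dz = w/2, carrying out the integral gives A² · w/2.
Setting this equal to 1 gives A² = 1/(w/2).
Plugging in w = 8.67 yields A = 0.4803.

A ≈ 0.480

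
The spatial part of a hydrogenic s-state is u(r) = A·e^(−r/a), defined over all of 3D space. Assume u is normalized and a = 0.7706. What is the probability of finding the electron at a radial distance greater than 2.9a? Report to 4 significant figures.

P ≈ 0.07151

With dV = 4πr²dr, the probability is ∫|u|² dV over r > 2.9a.
Normalization gives A² = 1/(π·a^3).
Substituting t = r/a, A², 4π and the length scale all cancel in the ratio: P = ∫_{2.9}^{∞} t^2·e^(-2·t) dt / ∫_{0}^{∞} t^2·e^(-2·t) dt.
An antiderivative of t^2·e^(-2·t) is -(2·t^2 + 2·t + 1)·e^(-2·t)/4; evaluating from 2.9 to ∞ gives 1181·e^(-29/5)/200, while the full integral is 1/4.
The region integral divided by the full integral gives P = 0.071511.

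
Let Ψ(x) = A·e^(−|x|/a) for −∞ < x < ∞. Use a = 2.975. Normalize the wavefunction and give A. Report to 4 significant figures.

A ≈ 0.5798

The normalization condition is ∫|Ψ|² dx = 1 from −∞ to ∞.
With ∫₀^∞ x^0 e^(−αx) dx = 0!/α^1, with Ψ = A·e^(−|x|/a), the integral evaluates to A²·[a].
Setting this equal to 1 gives A² = 1/(a).
Substituting a = 2.975 gives A² = 0.33613, so A = 0.57977.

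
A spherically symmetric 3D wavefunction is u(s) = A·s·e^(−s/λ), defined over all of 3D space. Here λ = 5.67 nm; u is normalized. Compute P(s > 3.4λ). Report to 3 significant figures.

P ≈ 0.192

Integrate the radial probability density 4πs²|u|² over s > 3.4λ.
A² is fixed by ∫₀^∞ 4πs²|u|² ds = 1, i.e. A² = (3·π·λ^5)^(−1).
Let t = s/λ; then A², 4π and the length scale all cancel, so P = ∫_{3.4}^{∞} t^4·e^(-2·t) dt ÷ ∫_{0}^{∞} t^4·e^(-2·t) dt.
An antiderivative of t^4·e^(-2·t) is -(t^4/2 + t^3 + 3·t^2/2 + 3·t/2 + 3/4)·e^(-2·t); evaluating from 3.4 to ∞ gives ≈ 0.14402, while the full integral is 3/4.
Taking the ratio yields P = 0.1920.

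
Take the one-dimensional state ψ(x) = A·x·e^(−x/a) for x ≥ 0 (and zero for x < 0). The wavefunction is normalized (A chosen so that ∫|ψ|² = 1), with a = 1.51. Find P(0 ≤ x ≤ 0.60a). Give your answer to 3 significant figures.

P = ∫_{0}^{0.60a} |ψ(x)|² dx.
With A² fixed by ∫|ψ|² = 1, i.e. A² = (a^3/4)^(−1), substitute and integrate.
Substituting u = x/a, A² and the length scale cancel in the ratio: P = ∫_{0}^{0.60} u^2·e^(-2·u) du / ∫_{0}^{∞} u^2·e^(-2·u) du.
An antiderivative of u^2·e^(-2·u) is -(2·u^2 + 2·u + 1)·e^(-2·u)/4; evaluating from 0 to 0.60 gives 1/4 - 73·e^(-6/5)/100, while the full integral is 1/4.
Taking the ratio, P = 0.1205.

P ≈ 0.121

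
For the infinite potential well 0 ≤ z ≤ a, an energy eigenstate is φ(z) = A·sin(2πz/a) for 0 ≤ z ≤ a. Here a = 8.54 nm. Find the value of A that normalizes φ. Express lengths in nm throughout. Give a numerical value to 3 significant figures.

The normalization condition is ∫|φ|² dz = 1 from 0 to a.
Using sin²θ = (1 − cos 2θ)/2, ∫|φ|² dz = A²·(a/2).
Hence A² = 1/[a/2].
With a = 8.54: A² = 0.2342 and A = 0.4839.

A ≈ 0.484 nm^(-1/2)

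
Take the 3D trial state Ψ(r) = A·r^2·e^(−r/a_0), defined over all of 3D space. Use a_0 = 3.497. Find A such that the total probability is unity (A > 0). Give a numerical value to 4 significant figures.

The normalization condition is ∫|Ψ|² 4πr² dr = 1 from 0 to ∞.
Recall ∫₀^∞ r^m e^(−r/β) dr = m!·β^(m+1), the integral (without the A² prefactor) comes out to 45·π·a_0^7/2.
Substituting a_0 = 3.497 gives A² = 0.0000022121, so A = 0.0014873.

A ≈ 0.001487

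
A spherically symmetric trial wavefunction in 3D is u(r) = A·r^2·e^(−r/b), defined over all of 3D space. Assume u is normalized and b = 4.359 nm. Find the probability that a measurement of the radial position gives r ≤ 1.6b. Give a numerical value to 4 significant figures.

P ≈ 0.04462

With dV = 4πr²dr, the probability is ∫|u|² dV over r ≤ 1.6b.
The full normalization integral is A²·[45·π·b^7/2] = 1, fixing A².
In terms of t = r/b (A², 4π and the length scale all cancel between numerator and denominator), P = [∫_{0}^{1.6} t^6·e^(-2·t) dt] / [∫_{0}^{∞} t^6·e^(-2·t) dt].
Using ∫ t^6·e^(-2·t) dt = -(4·t^6 + 12·t^5 + 30·t^4 + 60·t^3 + 90·t^2 + 90·t + 45)·e^(-2·t)/8, the numerator is ≈ 0.250982 and the denominator is 45/8.
This evaluates to P = 0.044619.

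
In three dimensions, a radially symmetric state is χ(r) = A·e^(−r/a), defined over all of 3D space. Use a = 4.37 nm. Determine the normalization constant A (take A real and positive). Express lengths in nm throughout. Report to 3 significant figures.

A ≈ 0.0618 nm^(-3/2)

We need A² ∫|f|² 4πr² dr = 1, taking the integral from 0 to ∞.
The angular integral contributes 4π, leaving ∫₀^∞ r²|χ|² dr.
Using ∫₀^∞ rⁿ e^(−αr) dr = n!/αⁿ⁺¹, carrying out the integral gives A² · π·a^3.
So A² = (π·a^3)^(−1).
With a = 4.37: A² = 0.003814 and A = 0.06176.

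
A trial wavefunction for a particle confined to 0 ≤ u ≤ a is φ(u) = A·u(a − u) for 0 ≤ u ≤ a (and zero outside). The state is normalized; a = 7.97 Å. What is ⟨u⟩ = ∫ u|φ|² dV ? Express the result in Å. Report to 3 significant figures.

⟨u⟩ ≈ 3.99 Å

⟨u⟩ = ∫ u |φ|² du over the full domain.
Since the A² factors cancel between numerator and denominator, ⟨u⟩ = a/2.
Putting a = 7.97 gives 3.985.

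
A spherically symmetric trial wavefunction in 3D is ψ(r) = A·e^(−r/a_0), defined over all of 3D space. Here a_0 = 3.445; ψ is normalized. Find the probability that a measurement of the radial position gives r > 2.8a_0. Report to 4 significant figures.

With dV = 4πr²dr, the probability is ∫|ψ|² dV over r > 2.8a_0.
The full normalization integral is A²·[π·a_0^3] = 1, fixing A².
In terms of u = r/a_0 (A², 4π and the length scale all cancel between numerator and denominator), P = [∫_{2.8}^{∞} u^2·e^(-2·u) du] / [∫_{0}^{∞} u^2·e^(-2·u) du].
Using ∫ u^2·e^(-2·u) du = -(2·u^2 + 2·u + 1)·e^(-2·u)/4, the numerator is 557·e^(-28/5)/100 and the denominator is 1/4.
This evaluates to P = 0.082388.

P ≈ 0.08239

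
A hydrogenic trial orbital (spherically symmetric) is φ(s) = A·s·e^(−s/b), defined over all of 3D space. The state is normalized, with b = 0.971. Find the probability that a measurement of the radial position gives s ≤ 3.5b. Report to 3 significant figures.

Integrate the radial probability density 4πs²|φ|² over s ≤ 3.5b.
A² is fixed by ∫₀^∞ 4πs²|φ|² ds = 1, i.e. A² = (3·π·b^5)^(−1).
Substituting u = s/b, A², 4π and the length scale all cancel in the ratio: P = ∫_{0}^{3.5} u^4·e^(-2·u) du / ∫_{0}^{∞} u^4·e^(-2·u) du.
With ∫ u^4·e^(-2·u) du = -(u^4/2 + u^3 + 3·u^2/2 + 3·u/2 + 3/4)·e^(-2·u) + C, the region integral is 3/4 - 4553·e^(-7)/32 and the full one is 3/4.
This evaluates to P = 0.8270.

P ≈ 0.827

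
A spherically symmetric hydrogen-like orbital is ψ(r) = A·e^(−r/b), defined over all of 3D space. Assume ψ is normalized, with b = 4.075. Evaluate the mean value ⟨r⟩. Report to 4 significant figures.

⟨r⟩ ≈ 6.113

By definition ⟨r⟩ = ∫ r |ψ(r)|² 4πr² dr.
Recall ∫₀^∞ r^m e^(−r/β) dr = m!·β^(m+1), since the A² factors cancel between numerator and denominator, ⟨r⟩ = 3·b/2.
With b = 4.075, ⟨r⟩ = 6.1125.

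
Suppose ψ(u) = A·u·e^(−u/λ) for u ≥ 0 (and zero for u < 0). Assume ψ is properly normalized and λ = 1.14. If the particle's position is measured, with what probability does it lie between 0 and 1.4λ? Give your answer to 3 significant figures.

|ψ|² is the probability density, so P = ∫_{0}^{1.4λ} |ψ|² du.
The normalization integral ∫|ψ|²du over the whole domain equals λ^3/4·A², and A² cancels in the ratio.
Let t = u/λ; then A² and the length scale cancel, so P = ∫_{0}^{1.4} t^2·e^(-2·t) dt ÷ ∫_{0}^{∞} t^2·e^(-2·t) dt.
Using ∫ t^2·e^(-2·t) dt = -(2·t^2 + 2·t + 1)·e^(-2·t)/4, the numerator is 1/4 - 193·e^(-14/5)/100 and the denominator is 1/4.
Taking the ratio, P = 0.5305.

P ≈ 0.531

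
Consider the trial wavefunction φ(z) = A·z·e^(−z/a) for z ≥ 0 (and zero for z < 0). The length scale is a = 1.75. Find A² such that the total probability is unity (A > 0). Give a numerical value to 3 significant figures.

The normalization condition is ∫|φ|² dz = 1 from 0 to ∞.
With ∫₀^∞ z^2 e^(−αz) dz = 2!/α^3, with φ = A·z·e^(−z/a), the integral evaluates to A²·[a^3/4].
With a = 1.75: A² = 0.7464 and A = 0.8639.

A^2 ≈ 0.746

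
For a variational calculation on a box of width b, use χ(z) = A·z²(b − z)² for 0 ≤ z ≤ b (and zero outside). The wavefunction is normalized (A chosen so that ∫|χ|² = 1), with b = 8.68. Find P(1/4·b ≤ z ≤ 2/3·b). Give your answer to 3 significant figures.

The probability is P = ∫ |χ|² dz over [1/4·b, 2/3·b].
Since A² = 1/(b^9/630), this is the region integral divided by the full normalization integral.
Substituting u = z/b, A² and the length scale cancel in the ratio: P = ∫_{1/4}^{2/3} u^4·(1 - u)^4 du / ∫_{0}^{1} u^4·(1 - u)^4 du.
An antiderivative of u^4·(1 - u)^4 is u^5·(70·u^4 - 315·u^3 + 540·u^2 - 420·u + 126)/630; evaluating from 1/4 to 2/3 gives ≈ 0.0012797, while the full integral is 1/630.
The result is P = 0.8062.

P ≈ 0.806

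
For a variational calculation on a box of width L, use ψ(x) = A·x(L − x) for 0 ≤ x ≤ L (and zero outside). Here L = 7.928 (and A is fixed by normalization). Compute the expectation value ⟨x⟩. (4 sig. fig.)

By definition ⟨x⟩ = ∫ x |ψ(x)|² dx.
Expanding the polynomial and integrating term by term, the ratio of the moment integral to the normalization integral gives ⟨x⟩ = L/2.
Putting L = 7.928 gives 3.9640.

⟨x⟩ ≈ 3.964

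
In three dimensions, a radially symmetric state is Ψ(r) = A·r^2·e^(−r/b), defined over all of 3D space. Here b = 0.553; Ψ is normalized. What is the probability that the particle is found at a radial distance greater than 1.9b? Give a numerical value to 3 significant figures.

P ≈ 0.909

With dV = 4πr²dr, the probability is ∫|Ψ|² dV over r > 1.9b.
Normalization gives A² = 1/(45·π·b^7/2).
Let u = r/b; then A², 4π and the length scale all cancel, so P = ∫_{1.9}^{∞} u^6·e^(-2·u) du ÷ ∫_{0}^{∞} u^6·e^(-2·u) du.
An antiderivative of u^6·e^(-2·u) is -(4·u^6 + 12·u^5 + 30·u^4 + 60·u^3 + 90·u^2 + 90·u + 45)·e^(-2·u)/8; evaluating from 1.9 to ∞ gives ≈ 5.1137, while the full integral is 45/8.
The region integral divided by the full integral gives P = 0.9091.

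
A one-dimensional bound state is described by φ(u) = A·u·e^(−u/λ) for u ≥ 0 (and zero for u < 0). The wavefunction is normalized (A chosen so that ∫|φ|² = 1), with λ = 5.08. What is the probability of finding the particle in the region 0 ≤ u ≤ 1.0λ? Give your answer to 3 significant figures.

P ≈ 0.323

|φ|² is the probability density, so P = ∫_{0}^{1.0λ} |φ|² du.
With A² fixed by ∫|φ|² = 1, i.e. A² = (λ^3/4)^(−1), substitute and integrate.
Substituting t = u/λ, A² and the length scale cancel in the ratio: P = ∫_{0}^{1.0} t^2·e^(-2·t) dt / ∫_{0}^{∞} t^2·e^(-2·t) dt.
With ∫ t^2·e^(-2·t) dt = -(2·t^2 + 2·t + 1)·e^(-2·t)/4 + C, the region integral is 1/4 - 5·e^(-2)/4 and the full one is 1/4.
This works out to P = 0.3233.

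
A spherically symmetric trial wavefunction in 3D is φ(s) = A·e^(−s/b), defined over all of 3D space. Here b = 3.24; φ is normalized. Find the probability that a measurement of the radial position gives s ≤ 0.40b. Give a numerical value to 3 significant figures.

Integrate the radial probability density 4πs²|φ|² over s ≤ 0.40b.
Normalization gives A² = 1/(π·b^3).
In terms of u = s/b (A², 4π and the length scale all cancel between numerator and denominator), P = [∫_{0}^{0.40} u^2·e^(-2·u) du] / [∫_{0}^{∞} u^2·e^(-2·u) du].
With ∫ u^2·e^(-2·u) du = -(2·u^2 + 2·u + 1)·e^(-2·u)/4 + C, the region integral is 1/4 - 53·e^(-4/5)/100 and the full one is 1/4.
Taking the ratio yields P = 0.04742.

P ≈ 0.0474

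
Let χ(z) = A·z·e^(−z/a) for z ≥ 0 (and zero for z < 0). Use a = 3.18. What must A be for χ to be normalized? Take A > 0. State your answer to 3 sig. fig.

A ≈ 0.353

We need A² ∫|f|² dz = 1, taking the integral from 0 to ∞.
Using ∫₀^∞ zⁿ e^(−αz) dz = n!/αⁿ⁺¹, with χ = A·z·e^(−z/a), the integral evaluates to A²·[a^3/4].
So A² = (a^3/4)^(−1).
Substituting a = 3.18 gives A² = 0.1244, so A = 0.3527.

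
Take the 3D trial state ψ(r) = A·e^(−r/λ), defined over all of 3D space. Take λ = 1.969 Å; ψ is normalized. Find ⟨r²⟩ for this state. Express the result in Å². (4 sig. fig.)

⟨r^2⟩ ≈ 11.63 Å^2

By definition ⟨r²⟩ = ∫ r^2 |ψ(r)|² 4πr² dr.
Using ∫₀^∞ rⁿ e^(−αr) dr = n!/αⁿ⁺¹, evaluating both integrals, ⟨r²⟩ = 3·λ^2.
With λ = 1.969, ⟨r^2⟩ = 11.631.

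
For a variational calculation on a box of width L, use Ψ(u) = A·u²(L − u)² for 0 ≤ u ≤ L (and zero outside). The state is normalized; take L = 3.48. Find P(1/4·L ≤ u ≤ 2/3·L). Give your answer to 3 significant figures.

The probability is P = ∫ |Ψ|² du over [1/4·L, 2/3·L].
The normalization integral ∫|Ψ|²du over the whole domain equals L^9/630·A², and A² cancels in the ratio.
Substituting t = u/L, A² and the length scale cancel in the ratio: P = ∫_{1/4}^{2/3} t^4·(1 - t)^4 dt / ∫_{0}^{1} t^4·(1 - t)^4 dt.
With ∫ t^4·(1 - t)^4 dt = t^5·(70·t^4 - 315·t^3 + 540·t^2 - 420·t + 126)/630 + C, the region integral is ≈ 0.0012797 and the full one is 1/630.
Evaluating gives P = 0.8062.

P ≈ 0.806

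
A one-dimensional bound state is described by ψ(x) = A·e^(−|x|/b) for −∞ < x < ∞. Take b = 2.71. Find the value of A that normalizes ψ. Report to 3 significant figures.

Require ∫ |ψ|² dx = 1 over the whole domain.
Recall ∫₀^∞ x^m e^(−x/β) dx = m!·β^(m+1), the integral (without the A² prefactor) comes out to b.
Hence A² = 1/[b].
With b = 2.71: A² = 0.3690 and A = 0.6075.

A ≈ 0.607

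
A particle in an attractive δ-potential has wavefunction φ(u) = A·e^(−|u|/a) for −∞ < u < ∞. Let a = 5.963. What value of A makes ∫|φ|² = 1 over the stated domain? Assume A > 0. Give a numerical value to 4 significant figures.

The normalization condition is ∫|φ|² du = 1 from −∞ to ∞.
Carrying out the integral gives A² · a.
So A² = (a)^(−1).
With a = 5.963: A² = 0.16770 and A = 0.40951.

A ≈ 0.4095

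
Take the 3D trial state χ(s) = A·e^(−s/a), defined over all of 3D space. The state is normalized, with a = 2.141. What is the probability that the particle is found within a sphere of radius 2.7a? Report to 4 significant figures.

With dV = 4πs²ds, the probability is ∫|χ|² dV over s ≤ 2.7a.
The full normalization integral is A²·[π·a^3] = 1, fixing A².
Substituting u = s/a, A², 4π and the length scale all cancel in the ratio: P = ∫_{0}^{2.7} u^2·e^(-2·u) du / ∫_{0}^{∞} u^2·e^(-2·u) du.
An antiderivative of u^2·e^(-2·u) is -(2·u^2 + 2·u + 1)·e^(-2·u)/4; evaluating from 0 to 2.7 gives 1/4 - 1049·e^(-27/5)/200, while the full integral is 1/4.
The region integral divided by the full integral gives P = 0.90524.

P ≈ 0.9052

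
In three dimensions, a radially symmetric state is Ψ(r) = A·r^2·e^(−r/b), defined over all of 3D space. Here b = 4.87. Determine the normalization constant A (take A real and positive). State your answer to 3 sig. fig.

A ≈ 0.000467

We need A² ∫|f|² 4πr² dr = 1, taking the integral from 0 to ∞.
(Spherical symmetry: dV = 4πr² dr.)
Recall ∫₀^∞ r^m e^(−r/β) dr = m!·β^(m+1), the integral (without the A² prefactor) comes out to 45·π·b^7/2.
Substituting b = 4.87 gives A² = 2.178E-7, so A = 0.0004666.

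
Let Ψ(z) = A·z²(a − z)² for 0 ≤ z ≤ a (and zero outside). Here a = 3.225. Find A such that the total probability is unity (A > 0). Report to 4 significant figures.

Require ∫ |Ψ|² dz = 1 over the whole domain.
Carrying out the integral gives A² · a^9/630.
Substituting a = 3.225 gives A² = 0.016694, so A = 0.12921.

A ≈ 0.1292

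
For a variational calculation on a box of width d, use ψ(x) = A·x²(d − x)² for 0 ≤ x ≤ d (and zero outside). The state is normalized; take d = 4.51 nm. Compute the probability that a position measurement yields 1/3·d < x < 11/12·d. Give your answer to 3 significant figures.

P ≈ 0.855

|ψ|² is the probability density, so P = ∫_{1/3·d}^{11/12·d} |ψ|² dx.
Since A² = 1/(d^9/630), this is the region integral divided by the full normalization integral.
Let u = x/d; then A² and the length scale cancel, so P = ∫_{1/3}^{11/12} u^4·(1 - u)^4 du ÷ ∫_{0}^{1} u^4·(1 - u)^4 du.
Using ∫ u^4·(1 - u)^4 du = u^5·(70·u^4 - 315·u^3 + 540·u^2 - 420·u + 126)/630, the numerator is ≈ 0.0013568 and the denominator is 1/630.
Taking the ratio, P = 0.8548.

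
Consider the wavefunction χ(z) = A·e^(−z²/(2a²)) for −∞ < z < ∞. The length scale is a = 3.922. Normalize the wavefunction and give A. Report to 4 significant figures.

A ≈ 0.3793

The normalization condition is ∫|χ|² dz = 1 from −∞ to ∞.
∫|χ|² dz = A²·(√(π)·a).
Setting this equal to 1 gives A² = 1/(√(π)·a).
Plugging in a = 3.922 yields A = 0.37928.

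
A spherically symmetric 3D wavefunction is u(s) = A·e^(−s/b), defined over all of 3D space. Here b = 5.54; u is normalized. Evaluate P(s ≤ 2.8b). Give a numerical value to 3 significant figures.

P ≈ 0.918

Integrate the radial probability density 4πs²|u|² over s ≤ 2.8b.
Normalization gives A² = 1/(π·b^3).
Let t = s/b; then A², 4π and the length scale all cancel, so P = ∫_{0}^{2.8} t^2·e^(-2·t) dt ÷ ∫_{0}^{∞} t^2·e^(-2·t) dt.
With ∫ t^2·e^(-2·t) dt = -(2·t^2 + 2·t + 1)·e^(-2·t)/4 + C, the region integral is 1/4 - 557·e^(-28/5)/100 and the full one is 1/4.
Taking the ratio yields P = 0.9176.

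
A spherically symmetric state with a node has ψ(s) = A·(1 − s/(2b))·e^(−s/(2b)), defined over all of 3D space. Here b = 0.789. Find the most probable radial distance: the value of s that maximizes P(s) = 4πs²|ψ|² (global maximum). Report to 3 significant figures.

The maximum of P(s) = 4πs²|ψ|² occurs where its derivative vanishes.
Solving yields s = b·(√(5) + 3).
With b = 0.789, the most probable radial distance is 4.131.

s ≈ 4.13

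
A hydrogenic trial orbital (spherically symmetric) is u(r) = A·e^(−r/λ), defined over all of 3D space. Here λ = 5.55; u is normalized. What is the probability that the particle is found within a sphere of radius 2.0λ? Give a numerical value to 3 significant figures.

P = ∫ |u|² 4πr² dr over r ≤ 2.0λ.
A² is fixed by ∫₀^∞ 4πr²|u|² dr = 1, i.e. A² = (π·λ^3)^(−1).
Let t = r/λ; then A², 4π and the length scale all cancel, so P = ∫_{0}^{2.0} t^2·e^(-2·t) dt ÷ ∫_{0}^{∞} t^2·e^(-2·t) dt.
Using ∫ t^2·e^(-2·t) dt = -(2·t^2 + 2·t + 1)·e^(-2·t)/4, the numerator is 1/4 - 13·e^(-4)/4 and the denominator is 1/4.
Taking the ratio yields P = 0.7619.

P ≈ 0.762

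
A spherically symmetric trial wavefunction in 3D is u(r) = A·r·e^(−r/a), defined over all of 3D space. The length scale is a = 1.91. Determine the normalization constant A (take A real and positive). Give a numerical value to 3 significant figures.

The normalization condition is ∫|u|² 4πr² dr = 1 from 0 to ∞.
(Spherical symmetry: dV = 4πr² dr.)
With u = A·r·e^(−r/a), the integral evaluates to A²·[3·π·a^5].
So A² = (3·π·a^5)^(−1).
With a = 1.91: A² = 0.004174 and A = 0.06461.

A ≈ 0.0646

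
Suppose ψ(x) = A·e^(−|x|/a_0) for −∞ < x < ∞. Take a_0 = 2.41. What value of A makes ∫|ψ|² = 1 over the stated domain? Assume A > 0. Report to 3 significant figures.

A ≈ 0.644

We need A² ∫|f|² dx = 1, taking the integral from −∞ to ∞.
Using ∫₀^∞ xⁿ e^(−αx) dx = n!/αⁿ⁺¹, carrying out the integral gives A² · a_0.
So A² = (a_0)^(−1).
Substituting a_0 = 2.41 gives A² = 0.4149, so A = 0.6442.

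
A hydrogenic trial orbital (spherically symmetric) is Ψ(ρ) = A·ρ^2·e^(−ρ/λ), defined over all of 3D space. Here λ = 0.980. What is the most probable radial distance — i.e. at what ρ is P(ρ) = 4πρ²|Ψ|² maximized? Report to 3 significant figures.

ρ ≈ 2.94

The maximum of P(ρ) = 4πρ²|Ψ|² occurs where its derivative vanishes.
This gives ρ = 3·λ.
With λ = 0.980, the most probable radial distance is 2.940.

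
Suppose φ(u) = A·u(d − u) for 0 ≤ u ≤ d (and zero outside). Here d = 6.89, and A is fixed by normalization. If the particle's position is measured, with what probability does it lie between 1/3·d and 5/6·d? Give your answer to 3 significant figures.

P ≈ 0.755

The probability is P = ∫ |φ|² du over [1/3·d, 5/6·d].
Since A² = 1/(d^5/30), this is the region integral divided by the full normalization integral.
Substituting t = u/d, A² and the length scale cancel in the ratio: P = ∫_{1/3}^{5/6} t^2·(1 - t)^2 dt / ∫_{0}^{1} t^2·(1 - t)^2 dt.
Using ∫ t^2·(1 - t)^2 dt = t^3·(6·t^2 - 15·t + 10)/30, the numerator is 163/6480 and the denominator is 1/30.
The result is P = 163/216.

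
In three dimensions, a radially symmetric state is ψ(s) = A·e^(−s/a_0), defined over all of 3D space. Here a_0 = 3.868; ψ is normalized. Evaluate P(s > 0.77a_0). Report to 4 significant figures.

P ≈ 0.7987

Integrate the radial probability density 4πs²|ψ|² over s > 0.77a_0.
A² is fixed by ∫₀^∞ 4πs²|ψ|² ds = 1, i.e. A² = (π·a_0^3)^(−1).
Let u = s/a_0; then A², 4π and the length scale all cancel, so P = ∫_{0.77}^{∞} u^2·e^(-2·u) du ÷ ∫_{0}^{∞} u^2·e^(-2·u) du.
With ∫ u^2·e^(-2·u) du = -(2·u^2 + 2·u + 1)·e^(-2·u)/4 + C, the region integral is ≈ 0.199685 and the full one is 1/4.
This evaluates to P = 0.79874.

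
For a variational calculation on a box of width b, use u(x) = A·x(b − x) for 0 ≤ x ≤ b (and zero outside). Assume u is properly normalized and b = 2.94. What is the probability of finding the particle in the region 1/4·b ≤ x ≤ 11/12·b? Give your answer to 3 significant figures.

P ≈ 0.891

P = ∫_{1/4·b}^{11/12·b} |u(x)|² dx.
With A² fixed by ∫|u|² = 1, i.e. A² = (b^5/30)^(−1), substitute and integrate.
In terms of t = x/b (A² and the length scale cancel between numerator and denominator), P = [∫_{1/4}^{11/12} t^2·(1 - t)^2 dt] / [∫_{0}^{1} t^2·(1 - t)^2 dt].
With ∫ t^2·(1 - t)^2 dt = t^3·(6·t^2 - 15·t + 10)/30 + C, the region integral is ≈ 0.029713 and the full one is 1/30.
The result is P = 4621/5184.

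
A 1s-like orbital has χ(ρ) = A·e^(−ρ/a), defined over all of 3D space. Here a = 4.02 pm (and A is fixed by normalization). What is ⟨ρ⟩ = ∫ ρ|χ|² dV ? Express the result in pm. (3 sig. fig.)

⟨ρ⟩ ≈ 6.03 pm

⟨ρ⟩ = ∫ ρ |χ|² 4πρ² dρ over the full domain.
Using ∫₀^∞ ρⁿ e^(−αρ) dρ = n!/αⁿ⁺¹, the ratio of the moment integral to the normalization integral gives ⟨ρ⟩ = 3·a/2.
Putting a = 4.02 gives 6.030.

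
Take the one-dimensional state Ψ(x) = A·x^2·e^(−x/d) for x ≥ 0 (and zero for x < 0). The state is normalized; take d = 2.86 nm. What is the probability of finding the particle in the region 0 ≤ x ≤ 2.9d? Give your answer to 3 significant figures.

|Ψ|² is the probability density, so P = ∫_{0}^{2.9d} |Ψ|² dx.
Since A² = 1/(3·d^5/4), this is the region integral divided by the full normalization integral.
Substituting u = x/d, A² and the length scale cancel in the ratio: P = ∫_{0}^{2.9} u^4·e^(-2·u) du / ∫_{0}^{∞} u^4·e^(-2·u) du.
An antiderivative of u^4·e^(-2·u) is -(u^4/2 + u^3 + 3·u^2/2 + 3·u/2 + 3/4)·e^(-2·u); evaluating from 0 to 2.9 gives ≈ 0.51546, while the full integral is 3/4.
Evaluating gives P = 0.6873.

P ≈ 0.687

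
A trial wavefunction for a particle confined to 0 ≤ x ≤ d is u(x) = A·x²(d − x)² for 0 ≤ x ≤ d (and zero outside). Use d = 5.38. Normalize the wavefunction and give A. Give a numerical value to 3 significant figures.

A ≈ 0.0129

Normalization requires ∫|u|² dx = 1, integrated from 0 to d.
Expanding the polynomial and integrating term by term, ∫|u|² dx = A²·(d^9/630).
Hence A² = 1/[d^9/630].
Plugging in d = 5.38 yields A = 0.01292.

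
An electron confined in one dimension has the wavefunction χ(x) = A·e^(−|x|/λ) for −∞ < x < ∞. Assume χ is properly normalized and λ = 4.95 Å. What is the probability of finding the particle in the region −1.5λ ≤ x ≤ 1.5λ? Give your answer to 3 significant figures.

P = ∫_{−1.5λ}^{1.5λ} |χ(x)|² dx.
Since A² = 1/(λ), this is the region integral divided by the full normalization integral.
By symmetry take twice the x ≥ 0 contribution in numerator and denominator; the 2's cancel. Let u = x/λ; then A² and the length scale cancel, so P = ∫_{0}^{1.5} e^(-2·u) du ÷ ∫_{0}^{∞} e^(-2·u) du.
Using ∫ e^(-2·u) du = -e^(-2·u)/2, the numerator is 1/2 - e^(-3)/2 and the denominator is 1/2.
The result is P = 0.9502.

P ≈ 0.950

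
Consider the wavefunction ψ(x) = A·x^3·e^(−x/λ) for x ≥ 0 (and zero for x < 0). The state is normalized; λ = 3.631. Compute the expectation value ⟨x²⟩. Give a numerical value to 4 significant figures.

⟨x^2⟩ ≈ 184.6

By definition ⟨x²⟩ = ∫ x^2 |ψ(x)|² dx.
Using ∫₀^∞ xⁿ e^(−αx) dx = n!/αⁿ⁺¹, evaluating both integrals, ⟨x²⟩ = 14·λ^2.
With λ = 3.631, ⟨x^2⟩ = 184.58.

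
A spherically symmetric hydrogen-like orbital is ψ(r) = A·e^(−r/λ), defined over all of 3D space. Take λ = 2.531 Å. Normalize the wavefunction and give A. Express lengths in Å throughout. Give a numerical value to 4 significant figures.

The normalization condition is ∫|ψ|² 4πr² dr = 1 from 0 to ∞.
With ∫₀^∞ r^2 e^(−αr) dr = 2!/α^3, the integral (without the A² prefactor) comes out to π·λ^3.
So A² = (π·λ^3)^(−1).
Substituting λ = 2.531 gives A² = 0.019632, so A = 0.14012.

A ≈ 0.1401 Å^(-3/2)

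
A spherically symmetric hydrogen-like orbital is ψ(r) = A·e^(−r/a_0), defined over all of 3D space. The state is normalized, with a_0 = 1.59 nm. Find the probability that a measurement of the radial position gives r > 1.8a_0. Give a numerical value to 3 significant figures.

P ≈ 0.303

P = ∫ |ψ|² 4πr² dr over r > 1.8a_0.
The full normalization integral is A²·[π·a_0^3] = 1, fixing A².
In terms of u = r/a_0 (A², 4π and the length scale all cancel between numerator and denominator), P = [∫_{1.8}^{∞} u^2·e^(-2·u) du] / [∫_{0}^{∞} u^2·e^(-2·u) du].
An antiderivative of u^2·e^(-2·u) is -(2·u^2 + 2·u + 1)·e^(-2·u)/4; evaluating from 1.8 to ∞ gives 277·e^(-18/5)/100, while the full integral is 1/4.
This evaluates to P = 0.3027.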